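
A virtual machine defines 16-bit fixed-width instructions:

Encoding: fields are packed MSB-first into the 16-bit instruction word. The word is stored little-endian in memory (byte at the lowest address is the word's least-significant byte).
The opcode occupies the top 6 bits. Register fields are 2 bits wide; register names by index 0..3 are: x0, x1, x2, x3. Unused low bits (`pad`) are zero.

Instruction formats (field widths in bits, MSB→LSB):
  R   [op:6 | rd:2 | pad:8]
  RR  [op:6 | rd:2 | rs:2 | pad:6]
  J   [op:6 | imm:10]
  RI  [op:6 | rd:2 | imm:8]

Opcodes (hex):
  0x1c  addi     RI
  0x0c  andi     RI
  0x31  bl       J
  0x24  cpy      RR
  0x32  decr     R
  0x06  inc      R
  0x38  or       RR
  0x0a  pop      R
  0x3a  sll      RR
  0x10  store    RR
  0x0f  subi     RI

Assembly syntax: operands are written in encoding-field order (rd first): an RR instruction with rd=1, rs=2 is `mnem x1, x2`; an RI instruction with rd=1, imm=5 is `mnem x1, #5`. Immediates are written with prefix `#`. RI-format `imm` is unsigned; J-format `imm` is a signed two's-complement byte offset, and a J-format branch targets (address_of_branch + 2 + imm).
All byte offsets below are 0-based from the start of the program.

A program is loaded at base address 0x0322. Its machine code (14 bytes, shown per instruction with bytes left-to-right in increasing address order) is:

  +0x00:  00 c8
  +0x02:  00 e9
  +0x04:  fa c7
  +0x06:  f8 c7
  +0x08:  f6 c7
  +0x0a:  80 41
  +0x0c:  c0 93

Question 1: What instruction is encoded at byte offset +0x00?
+0x00: 00 c8 ⇒ word 0xc800 (little)
  top 6b → 0x32 → decr [R]
  rd: (w>>8)&0x3=0x0 → x0

decr x0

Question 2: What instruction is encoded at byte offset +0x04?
@+04  little-endian(fa c7) = 0xc7fa
  opcode bits[15:10]=0x31: bl/J
  imm@[9:0]=0x3fa (s10→-6) ⇒ #-6

bl #-6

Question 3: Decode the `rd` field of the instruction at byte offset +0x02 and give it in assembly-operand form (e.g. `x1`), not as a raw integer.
x1

[02] 00 e9 → 0xe900
  op=0xe900>>10=0x3a ⇒ sll (RR)
  rd: (w>>8)&0x3=0x1 → x1
  rs: (w>>6)&0x3=0x0 → x0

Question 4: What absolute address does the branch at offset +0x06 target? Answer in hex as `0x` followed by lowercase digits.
0x0322

@+06  little-endian(f8 c7) = 0xc7f8
  op=0xc7f8>>10=0x31 ⇒ bl (J)
  [9:0] imm=1016 (s10→-8) = #-8
  target = base 0x0322 + off 0x06 + 2 + imm -8 = 0x0322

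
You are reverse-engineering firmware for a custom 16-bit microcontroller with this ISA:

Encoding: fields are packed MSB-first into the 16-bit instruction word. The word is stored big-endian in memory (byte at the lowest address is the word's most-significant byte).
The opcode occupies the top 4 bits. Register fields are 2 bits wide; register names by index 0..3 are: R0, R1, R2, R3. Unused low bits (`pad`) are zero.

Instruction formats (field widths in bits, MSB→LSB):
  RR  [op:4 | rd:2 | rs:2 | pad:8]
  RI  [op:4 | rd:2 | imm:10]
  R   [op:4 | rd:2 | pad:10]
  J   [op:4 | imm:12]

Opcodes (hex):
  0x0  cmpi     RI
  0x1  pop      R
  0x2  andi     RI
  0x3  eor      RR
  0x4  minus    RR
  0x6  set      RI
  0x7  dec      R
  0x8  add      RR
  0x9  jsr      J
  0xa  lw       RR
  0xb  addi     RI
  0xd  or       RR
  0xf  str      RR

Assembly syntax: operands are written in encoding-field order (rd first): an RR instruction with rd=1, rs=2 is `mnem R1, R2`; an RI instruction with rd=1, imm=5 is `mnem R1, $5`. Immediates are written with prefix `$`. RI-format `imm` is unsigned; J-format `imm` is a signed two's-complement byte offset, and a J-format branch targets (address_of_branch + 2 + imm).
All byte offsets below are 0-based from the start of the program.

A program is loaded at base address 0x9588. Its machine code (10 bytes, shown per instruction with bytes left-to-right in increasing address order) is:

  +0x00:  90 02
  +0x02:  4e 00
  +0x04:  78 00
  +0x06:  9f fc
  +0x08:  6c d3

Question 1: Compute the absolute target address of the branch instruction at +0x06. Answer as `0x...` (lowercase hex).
0x958c

off 0x06: read 9f fc as big → 0x9ffc
  top 4b → 0x9 → jsr [J]
  imm: (w>>0)&0xfff=0xffc (s12→-4) → $-4
  target = base 0x9588 + off 0x06 + 2 + imm -4 = 0x958c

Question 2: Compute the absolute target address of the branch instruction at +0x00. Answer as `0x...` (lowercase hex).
0x958c

@+00  big-endian(90 02) = 0x9002
  opcode bits[15:12]=0x9: jsr/J
  imm@[11:0]=0x2 ⇒ $2
  target = base 0x9588 + off 0x00 + 2 + imm 2 = 0x958c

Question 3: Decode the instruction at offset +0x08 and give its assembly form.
set R3, $211

@+08  big-endian(6c d3) = 0x6cd3
  opcode bits[15:12]=0x6: set/RI
  rd@[11:10]=0x3 ⇒ R3
  imm@[9:0]=0xd3 ⇒ $211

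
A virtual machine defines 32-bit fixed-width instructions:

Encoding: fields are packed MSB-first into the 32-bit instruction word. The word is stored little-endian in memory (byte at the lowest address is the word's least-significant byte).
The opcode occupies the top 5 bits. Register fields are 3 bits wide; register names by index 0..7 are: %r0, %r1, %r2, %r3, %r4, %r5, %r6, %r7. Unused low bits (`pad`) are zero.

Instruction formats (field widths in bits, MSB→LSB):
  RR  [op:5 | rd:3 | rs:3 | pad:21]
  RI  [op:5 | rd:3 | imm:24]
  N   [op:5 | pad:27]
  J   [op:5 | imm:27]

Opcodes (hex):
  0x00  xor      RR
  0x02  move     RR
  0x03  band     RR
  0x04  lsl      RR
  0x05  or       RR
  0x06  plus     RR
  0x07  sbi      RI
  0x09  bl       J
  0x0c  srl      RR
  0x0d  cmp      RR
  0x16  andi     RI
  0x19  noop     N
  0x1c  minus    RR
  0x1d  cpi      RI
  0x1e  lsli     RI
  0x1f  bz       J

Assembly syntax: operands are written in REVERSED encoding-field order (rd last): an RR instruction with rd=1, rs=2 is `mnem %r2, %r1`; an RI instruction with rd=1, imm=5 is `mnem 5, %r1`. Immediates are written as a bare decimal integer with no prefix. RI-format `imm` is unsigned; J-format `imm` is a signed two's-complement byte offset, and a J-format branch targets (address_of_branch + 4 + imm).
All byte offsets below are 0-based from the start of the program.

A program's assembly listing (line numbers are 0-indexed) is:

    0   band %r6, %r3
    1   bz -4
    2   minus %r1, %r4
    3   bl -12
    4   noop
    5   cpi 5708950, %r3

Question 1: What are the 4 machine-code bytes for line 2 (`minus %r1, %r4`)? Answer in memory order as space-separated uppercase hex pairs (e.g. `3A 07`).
L2: minus op=0x1c:5|rd=4:3|rs=1:3|pad=0:21 ⇒ 0xe4200000 ⇒ little 00 00 20 e4

00 00 20 E4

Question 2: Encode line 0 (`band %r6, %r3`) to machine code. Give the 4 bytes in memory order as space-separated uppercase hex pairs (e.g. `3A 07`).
0. band fields op=0x3:5|rd=3:3|rs=6:3|pad=0:21 → word 1bc00000h → 00 00 c0 1b

00 00 C0 1B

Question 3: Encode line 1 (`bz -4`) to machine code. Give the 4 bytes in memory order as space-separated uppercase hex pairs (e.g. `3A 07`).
FC FF FF FF

1. bz fields op=0x1f:5|imm=-4:27 → word fffffffch → fc ff ff ff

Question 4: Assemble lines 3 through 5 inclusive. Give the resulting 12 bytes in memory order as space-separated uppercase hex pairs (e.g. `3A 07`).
3. bl fields op=0x9:5|imm=-12:27 → word 4ffffff4h → f4 ff ff 4f
4. noop fields op=0x19:5|pad=0:27 → word c8000000h → 00 00 00 c8
5. cpi fields op=0x1d:5|rd=3:3|imm=5708950:24 → word eb571c96h → 96 1c 57 eb

F4 FF FF 4F 00 00 00 C8 96 1C 57 EB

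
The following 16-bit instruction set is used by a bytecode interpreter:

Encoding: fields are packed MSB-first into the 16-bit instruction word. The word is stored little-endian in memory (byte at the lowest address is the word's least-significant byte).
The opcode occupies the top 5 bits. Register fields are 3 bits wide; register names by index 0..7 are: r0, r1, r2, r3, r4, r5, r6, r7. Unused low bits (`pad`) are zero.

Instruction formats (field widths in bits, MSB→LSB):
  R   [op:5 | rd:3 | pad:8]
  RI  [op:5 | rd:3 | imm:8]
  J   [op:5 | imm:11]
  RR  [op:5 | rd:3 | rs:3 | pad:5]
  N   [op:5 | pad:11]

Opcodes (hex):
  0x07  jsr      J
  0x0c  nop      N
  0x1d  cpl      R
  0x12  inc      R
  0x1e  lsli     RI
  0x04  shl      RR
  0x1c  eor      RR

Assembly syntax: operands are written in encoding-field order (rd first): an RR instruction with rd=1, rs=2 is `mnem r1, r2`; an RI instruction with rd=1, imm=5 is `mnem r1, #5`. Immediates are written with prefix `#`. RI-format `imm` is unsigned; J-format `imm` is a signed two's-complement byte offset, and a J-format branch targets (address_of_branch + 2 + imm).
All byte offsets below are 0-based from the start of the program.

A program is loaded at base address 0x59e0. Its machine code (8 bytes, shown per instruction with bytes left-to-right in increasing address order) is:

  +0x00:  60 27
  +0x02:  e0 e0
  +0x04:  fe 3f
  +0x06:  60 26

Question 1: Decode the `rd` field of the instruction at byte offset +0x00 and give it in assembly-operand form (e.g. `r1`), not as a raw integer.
r7

@+00  little-endian(60 27) = 0x2760
  op=0x2760>>11=0x4 ⇒ shl (RR)
  rd@[10:8]=0x7 ⇒ r7
  rs@[7:5]=0x3 ⇒ r3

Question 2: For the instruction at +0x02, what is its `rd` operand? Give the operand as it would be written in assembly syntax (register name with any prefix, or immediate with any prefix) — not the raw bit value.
r0

+0x02: e0 e0 ⇒ word 0xe0e0 (little)
  opcode bits[15:11]=0x1c: eor/RR
  [10:8] rd=0 = r0
  [7:5] rs=7 = r7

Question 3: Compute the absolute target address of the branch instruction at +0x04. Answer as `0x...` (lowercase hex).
0x59e4

[04] fe 3f → 0x3ffe
  op=0x3ffe>>11=0x7 ⇒ jsr (J)
  imm@[10:0]=0x7fe (s11→-2) ⇒ #-2
  target = base 0x59e0 + off 0x04 + 2 + imm -2 = 0x59e4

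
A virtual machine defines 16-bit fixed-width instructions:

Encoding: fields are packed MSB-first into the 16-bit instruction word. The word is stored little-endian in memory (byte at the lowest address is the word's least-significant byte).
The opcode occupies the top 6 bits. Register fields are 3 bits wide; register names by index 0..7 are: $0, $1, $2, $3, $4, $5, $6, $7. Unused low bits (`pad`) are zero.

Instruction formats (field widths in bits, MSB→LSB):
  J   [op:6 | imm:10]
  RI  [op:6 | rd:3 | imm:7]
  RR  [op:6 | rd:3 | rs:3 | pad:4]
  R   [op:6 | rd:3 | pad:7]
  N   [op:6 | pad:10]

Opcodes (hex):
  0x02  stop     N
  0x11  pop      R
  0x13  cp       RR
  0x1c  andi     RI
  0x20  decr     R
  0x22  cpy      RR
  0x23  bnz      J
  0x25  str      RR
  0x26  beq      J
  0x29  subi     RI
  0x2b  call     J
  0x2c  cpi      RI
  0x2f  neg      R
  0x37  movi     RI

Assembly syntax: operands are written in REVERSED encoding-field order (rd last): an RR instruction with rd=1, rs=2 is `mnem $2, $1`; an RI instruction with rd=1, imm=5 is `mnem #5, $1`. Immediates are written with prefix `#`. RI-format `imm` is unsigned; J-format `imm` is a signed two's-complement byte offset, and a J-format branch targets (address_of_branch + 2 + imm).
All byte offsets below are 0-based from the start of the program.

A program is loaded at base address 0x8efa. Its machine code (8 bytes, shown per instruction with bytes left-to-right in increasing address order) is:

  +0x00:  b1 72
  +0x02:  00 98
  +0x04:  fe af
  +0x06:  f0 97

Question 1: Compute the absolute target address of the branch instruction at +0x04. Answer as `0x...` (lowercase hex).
+0x04: fe af ⇒ word 0xaffe (little)
  op=0xaffe>>10=0x2b ⇒ call (J)
  imm: (w>>0)&0x3ff=0x3fe (s10→-2) → #-2
  target = base 0x8efa + off 0x04 + 2 + imm -2 = 0x8efe

0x8efe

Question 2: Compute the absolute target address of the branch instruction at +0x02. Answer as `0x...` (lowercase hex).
+0x02: 00 98 ⇒ word 0x9800 (little)
  op=0x9800>>10=0x26 ⇒ beq (J)
  imm@[9:0]=0x0 ⇒ #0
  target = base 0x8efa + off 0x02 + 2 + imm 0 = 0x8efe

0x8efe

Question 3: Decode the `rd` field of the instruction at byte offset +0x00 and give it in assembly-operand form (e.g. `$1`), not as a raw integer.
off 0x00: read b1 72 as little → 0x72b1
  top 6b → 0x1c → andi [RI]
  [9:7] rd=5 = $5
  [6:0] imm=49 = #49

$5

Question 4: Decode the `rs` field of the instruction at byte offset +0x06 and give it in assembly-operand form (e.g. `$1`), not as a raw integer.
[06] f0 97 → 0x97f0
  op=0x97f0>>10=0x25 ⇒ str (RR)
  rd: (w>>7)&0x7=0x7 → $7
  rs: (w>>4)&0x7=0x7 → $7

$7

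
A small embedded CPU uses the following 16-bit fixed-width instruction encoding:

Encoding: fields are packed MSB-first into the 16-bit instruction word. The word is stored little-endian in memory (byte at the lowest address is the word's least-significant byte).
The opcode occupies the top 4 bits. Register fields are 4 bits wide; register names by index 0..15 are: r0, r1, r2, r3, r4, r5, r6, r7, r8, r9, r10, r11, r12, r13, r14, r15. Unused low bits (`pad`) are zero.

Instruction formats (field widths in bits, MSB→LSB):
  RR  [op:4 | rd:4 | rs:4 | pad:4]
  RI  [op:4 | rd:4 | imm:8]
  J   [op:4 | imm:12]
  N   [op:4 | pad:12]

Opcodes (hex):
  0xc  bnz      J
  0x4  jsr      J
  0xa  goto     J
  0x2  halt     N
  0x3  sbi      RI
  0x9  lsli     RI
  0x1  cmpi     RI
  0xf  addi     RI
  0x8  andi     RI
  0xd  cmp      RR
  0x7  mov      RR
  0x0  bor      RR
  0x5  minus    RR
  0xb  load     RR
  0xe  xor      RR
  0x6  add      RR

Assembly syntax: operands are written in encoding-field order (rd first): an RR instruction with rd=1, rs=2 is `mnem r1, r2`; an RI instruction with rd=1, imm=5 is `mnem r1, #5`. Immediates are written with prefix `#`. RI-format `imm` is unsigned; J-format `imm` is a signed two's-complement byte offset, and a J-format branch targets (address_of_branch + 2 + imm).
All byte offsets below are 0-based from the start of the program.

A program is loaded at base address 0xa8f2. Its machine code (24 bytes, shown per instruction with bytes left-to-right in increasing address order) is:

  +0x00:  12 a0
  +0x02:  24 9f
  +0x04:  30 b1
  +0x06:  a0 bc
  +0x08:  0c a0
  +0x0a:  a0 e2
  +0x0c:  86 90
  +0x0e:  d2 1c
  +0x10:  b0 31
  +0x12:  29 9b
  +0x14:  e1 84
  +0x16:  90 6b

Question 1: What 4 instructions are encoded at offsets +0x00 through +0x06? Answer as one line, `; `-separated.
off 0x00: read 12 a0 as little → 0xa012
  top 4b → 0xa → goto [J]
  imm@[11:0]=0x12 ⇒ #18
off 0x02: read 24 9f as little → 0x9f24
  top 4b → 0x9 → lsli [RI]
  rd@[11:8]=0xf ⇒ r15
  imm@[7:0]=0x24 ⇒ #36
off 0x04: read 30 b1 as little → 0xb130
  top 4b → 0xb → load [RR]
  rd@[11:8]=0x1 ⇒ r1
  rs@[7:4]=0x3 ⇒ r3
off 0x06: read a0 bc as little → 0xbca0
  top 4b → 0xb → load [RR]
  rd@[11:8]=0xc ⇒ r12
  rs@[7:4]=0xa ⇒ r10

goto #18; lsli r15, #36; load r1, r3; load r12, r10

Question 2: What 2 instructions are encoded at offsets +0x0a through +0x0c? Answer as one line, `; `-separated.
off 0x0a: read a0 e2 as little → 0xe2a0
  opcode bits[15:12]=0xe: xor/RR
  [11:8] rd=2 = r2
  [7:4] rs=10 = r10
off 0x0c: read 86 90 as little → 0x9086
  opcode bits[15:12]=0x9: lsli/RI
  [11:8] rd=0 = r0
  [7:0] imm=134 = #134

xor r2, r10; lsli r0, #134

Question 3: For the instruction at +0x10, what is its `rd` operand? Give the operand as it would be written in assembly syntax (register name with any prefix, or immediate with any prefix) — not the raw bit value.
r1

+0x10: b0 31 ⇒ word 0x31b0 (little)
  top 4b → 0x3 → sbi [RI]
  [11:8] rd=1 = r1
  [7:0] imm=176 = #176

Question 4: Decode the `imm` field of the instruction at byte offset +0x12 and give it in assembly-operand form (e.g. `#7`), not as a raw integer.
#41

[12] 29 9b → 0x9b29
  top 4b → 0x9 → lsli [RI]
  rd@[11:8]=0xb ⇒ r11
  imm@[7:0]=0x29 ⇒ #41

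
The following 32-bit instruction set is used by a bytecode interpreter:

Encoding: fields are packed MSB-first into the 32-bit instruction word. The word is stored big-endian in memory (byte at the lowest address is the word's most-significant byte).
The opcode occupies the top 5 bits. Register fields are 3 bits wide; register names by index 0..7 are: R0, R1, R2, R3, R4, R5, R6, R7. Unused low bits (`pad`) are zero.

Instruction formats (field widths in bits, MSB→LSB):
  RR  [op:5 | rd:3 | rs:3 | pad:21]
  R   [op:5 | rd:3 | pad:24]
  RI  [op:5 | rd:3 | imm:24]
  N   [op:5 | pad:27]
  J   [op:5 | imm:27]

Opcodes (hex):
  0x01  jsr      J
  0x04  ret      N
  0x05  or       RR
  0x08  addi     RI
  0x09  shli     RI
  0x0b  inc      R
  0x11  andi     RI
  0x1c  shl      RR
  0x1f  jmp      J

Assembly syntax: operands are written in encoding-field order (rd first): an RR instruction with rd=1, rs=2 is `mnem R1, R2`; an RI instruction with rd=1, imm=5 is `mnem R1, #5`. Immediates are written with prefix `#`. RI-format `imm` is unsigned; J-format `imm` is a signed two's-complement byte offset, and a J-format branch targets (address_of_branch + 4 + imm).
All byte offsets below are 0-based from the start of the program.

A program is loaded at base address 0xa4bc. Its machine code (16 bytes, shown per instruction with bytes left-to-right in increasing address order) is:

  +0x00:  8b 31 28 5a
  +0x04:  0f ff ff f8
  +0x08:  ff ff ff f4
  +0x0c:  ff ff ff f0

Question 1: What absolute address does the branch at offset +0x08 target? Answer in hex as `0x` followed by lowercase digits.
0xa4bc

[08] ff ff ff f4 → 0xfffffff4
  opcode bits[31:27]=0x1f: jmp/J
  imm: (w>>0)&0x7ffffff=0x7fffff4 (s27→-12) → #-12
  target = base 0xa4bc + off 0x08 + 4 + imm -12 = 0xa4bc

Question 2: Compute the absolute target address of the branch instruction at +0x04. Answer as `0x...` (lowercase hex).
+0x04: 0f ff ff f8 ⇒ word 0x0ffffff8 (big)
  opcode bits[31:27]=0x1: jsr/J
  imm@[26:0]=0x7fffff8 (s27→-8) ⇒ #-8
  target = base 0xa4bc + off 0x04 + 4 + imm -8 = 0xa4bc

0xa4bc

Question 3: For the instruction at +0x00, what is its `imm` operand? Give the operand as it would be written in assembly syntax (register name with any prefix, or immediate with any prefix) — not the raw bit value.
[00] 8b 31 28 5a → 0x8b31285a
  op=0x8b31285a>>27=0x11 ⇒ andi (RI)
  rd@[26:24]=0x3 ⇒ R3
  imm@[23:0]=0x31285a ⇒ #3221594

#3221594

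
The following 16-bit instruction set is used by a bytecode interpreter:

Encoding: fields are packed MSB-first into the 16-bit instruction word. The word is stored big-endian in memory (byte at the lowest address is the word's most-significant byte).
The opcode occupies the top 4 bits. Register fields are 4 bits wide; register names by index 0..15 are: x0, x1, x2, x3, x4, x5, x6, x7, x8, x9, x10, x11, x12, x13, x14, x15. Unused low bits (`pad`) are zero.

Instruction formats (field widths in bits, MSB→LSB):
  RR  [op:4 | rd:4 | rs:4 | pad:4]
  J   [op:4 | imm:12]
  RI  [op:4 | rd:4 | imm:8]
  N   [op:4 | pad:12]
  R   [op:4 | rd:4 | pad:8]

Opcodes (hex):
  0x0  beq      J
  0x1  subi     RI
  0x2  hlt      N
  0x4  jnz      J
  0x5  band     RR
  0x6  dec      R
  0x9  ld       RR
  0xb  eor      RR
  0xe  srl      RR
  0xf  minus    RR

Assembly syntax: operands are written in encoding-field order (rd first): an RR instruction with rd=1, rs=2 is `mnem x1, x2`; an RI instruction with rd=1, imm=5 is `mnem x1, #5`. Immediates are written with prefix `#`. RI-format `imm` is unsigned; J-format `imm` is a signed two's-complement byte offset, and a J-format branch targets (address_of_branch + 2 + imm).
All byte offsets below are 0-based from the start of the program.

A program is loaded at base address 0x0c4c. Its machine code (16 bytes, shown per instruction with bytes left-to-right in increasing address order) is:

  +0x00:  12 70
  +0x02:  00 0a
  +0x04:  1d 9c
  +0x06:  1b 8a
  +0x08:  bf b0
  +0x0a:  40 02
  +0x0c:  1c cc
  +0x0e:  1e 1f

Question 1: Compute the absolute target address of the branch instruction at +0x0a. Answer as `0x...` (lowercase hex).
+0x0a: 40 02 ⇒ word 0x4002 (big)
  op=0x4002>>12=0x4 ⇒ jnz (J)
  imm: (w>>0)&0xfff=0x2 → #2
  target = base 0x0c4c + off 0x0a + 2 + imm 2 = 0x0c5a

0x0c5a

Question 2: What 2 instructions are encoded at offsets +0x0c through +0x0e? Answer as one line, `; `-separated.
subi x12, #204; subi x14, #31

@+0c  big-endian(1c cc) = 0x1ccc
  op=0x1ccc>>12=0x1 ⇒ subi (RI)
  rd@[11:8]=0xc ⇒ x12
  imm@[7:0]=0xcc ⇒ #204
@+0e  big-endian(1e 1f) = 0x1e1f
  op=0x1e1f>>12=0x1 ⇒ subi (RI)
  rd@[11:8]=0xe ⇒ x14
  imm@[7:0]=0x1f ⇒ #31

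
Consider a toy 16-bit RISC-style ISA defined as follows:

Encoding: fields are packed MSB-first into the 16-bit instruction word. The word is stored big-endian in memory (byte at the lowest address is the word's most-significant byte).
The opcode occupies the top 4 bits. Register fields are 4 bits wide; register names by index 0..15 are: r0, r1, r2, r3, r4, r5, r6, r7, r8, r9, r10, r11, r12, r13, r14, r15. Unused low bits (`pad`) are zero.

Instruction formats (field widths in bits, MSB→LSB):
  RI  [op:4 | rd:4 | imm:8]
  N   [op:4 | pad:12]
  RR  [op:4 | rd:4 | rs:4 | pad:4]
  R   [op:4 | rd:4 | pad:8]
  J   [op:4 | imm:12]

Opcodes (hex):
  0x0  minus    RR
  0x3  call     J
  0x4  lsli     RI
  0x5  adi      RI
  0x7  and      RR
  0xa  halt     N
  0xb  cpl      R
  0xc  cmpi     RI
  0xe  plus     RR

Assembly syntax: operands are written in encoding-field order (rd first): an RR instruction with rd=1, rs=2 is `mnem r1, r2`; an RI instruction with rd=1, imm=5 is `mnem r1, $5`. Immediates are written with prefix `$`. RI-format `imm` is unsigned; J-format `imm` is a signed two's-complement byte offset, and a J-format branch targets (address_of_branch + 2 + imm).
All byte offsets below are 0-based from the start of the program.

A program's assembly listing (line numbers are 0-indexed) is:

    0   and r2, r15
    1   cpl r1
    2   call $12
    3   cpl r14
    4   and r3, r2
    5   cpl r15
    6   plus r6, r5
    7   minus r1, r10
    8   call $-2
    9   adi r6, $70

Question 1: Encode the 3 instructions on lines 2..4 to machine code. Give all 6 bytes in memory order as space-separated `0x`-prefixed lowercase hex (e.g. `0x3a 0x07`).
line 2 (call): pack op=0x3:4|imm=12:12 = 0x300c; big→ 30 0c
line 3 (cpl): pack op=0xb:4|rd=14:4|pad=0:8 = 0xbe00; big→ be 00
line 4 (and): pack op=0x7:4|rd=3:4|rs=2:4|pad=0:4 = 0x7320; big→ 73 20

0x30 0x0c 0xbe 0x00 0x73 0x20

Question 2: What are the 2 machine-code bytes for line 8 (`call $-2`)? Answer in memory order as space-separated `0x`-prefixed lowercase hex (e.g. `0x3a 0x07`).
0x3f 0xfe

line 8 (call): pack op=0x3:4|imm=-2:12 = 0x3ffe; big→ 3f fe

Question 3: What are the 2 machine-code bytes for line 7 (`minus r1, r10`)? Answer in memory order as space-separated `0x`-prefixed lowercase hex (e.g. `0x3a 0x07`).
0x01 0xa0

7. minus fields op=0x0:4|rd=1:4|rs=10:4|pad=0:4 → word 01a0h → 01 a0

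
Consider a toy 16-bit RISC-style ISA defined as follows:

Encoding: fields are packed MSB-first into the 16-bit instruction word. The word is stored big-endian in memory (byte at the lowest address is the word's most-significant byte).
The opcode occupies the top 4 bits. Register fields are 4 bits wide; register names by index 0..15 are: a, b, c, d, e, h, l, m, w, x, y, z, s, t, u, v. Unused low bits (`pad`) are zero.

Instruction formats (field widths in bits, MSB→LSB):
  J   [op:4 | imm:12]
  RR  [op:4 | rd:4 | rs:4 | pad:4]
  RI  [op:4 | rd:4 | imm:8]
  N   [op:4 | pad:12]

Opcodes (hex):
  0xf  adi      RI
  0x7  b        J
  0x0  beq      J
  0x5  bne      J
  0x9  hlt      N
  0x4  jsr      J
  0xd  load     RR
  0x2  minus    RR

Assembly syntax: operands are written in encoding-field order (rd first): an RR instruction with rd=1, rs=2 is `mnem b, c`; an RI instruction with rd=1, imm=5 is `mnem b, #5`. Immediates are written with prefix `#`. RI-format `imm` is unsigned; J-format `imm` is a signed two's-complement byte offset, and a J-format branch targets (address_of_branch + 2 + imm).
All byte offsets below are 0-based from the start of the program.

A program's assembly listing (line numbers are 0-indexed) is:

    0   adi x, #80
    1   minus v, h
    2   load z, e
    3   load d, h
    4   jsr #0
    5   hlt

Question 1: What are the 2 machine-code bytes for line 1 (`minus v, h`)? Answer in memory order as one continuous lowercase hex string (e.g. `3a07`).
L1: minus op=0x2:4|rd=15:4|rs=5:4|pad=0:4 ⇒ 0x2f50 ⇒ big 2f 50

2f50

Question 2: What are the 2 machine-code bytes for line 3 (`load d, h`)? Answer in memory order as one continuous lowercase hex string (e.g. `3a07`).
L3: load op=0xd:4|rd=3:4|rs=5:4|pad=0:4 ⇒ 0xd350 ⇒ big d3 50

d350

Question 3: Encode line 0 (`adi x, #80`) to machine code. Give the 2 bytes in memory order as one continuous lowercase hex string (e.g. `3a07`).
0. adi fields op=0xf:4|rd=9:4|imm=80:8 → word f950h → f9 50

f950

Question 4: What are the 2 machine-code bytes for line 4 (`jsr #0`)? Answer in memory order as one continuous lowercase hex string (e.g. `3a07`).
4000

4. jsr fields op=0x4:4|imm=0:12 → word 4000h → 40 00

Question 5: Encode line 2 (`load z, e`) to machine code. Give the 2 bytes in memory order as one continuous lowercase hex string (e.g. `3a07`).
db40

L2: load op=0xd:4|rd=11:4|rs=4:4|pad=0:4 ⇒ 0xdb40 ⇒ big db 40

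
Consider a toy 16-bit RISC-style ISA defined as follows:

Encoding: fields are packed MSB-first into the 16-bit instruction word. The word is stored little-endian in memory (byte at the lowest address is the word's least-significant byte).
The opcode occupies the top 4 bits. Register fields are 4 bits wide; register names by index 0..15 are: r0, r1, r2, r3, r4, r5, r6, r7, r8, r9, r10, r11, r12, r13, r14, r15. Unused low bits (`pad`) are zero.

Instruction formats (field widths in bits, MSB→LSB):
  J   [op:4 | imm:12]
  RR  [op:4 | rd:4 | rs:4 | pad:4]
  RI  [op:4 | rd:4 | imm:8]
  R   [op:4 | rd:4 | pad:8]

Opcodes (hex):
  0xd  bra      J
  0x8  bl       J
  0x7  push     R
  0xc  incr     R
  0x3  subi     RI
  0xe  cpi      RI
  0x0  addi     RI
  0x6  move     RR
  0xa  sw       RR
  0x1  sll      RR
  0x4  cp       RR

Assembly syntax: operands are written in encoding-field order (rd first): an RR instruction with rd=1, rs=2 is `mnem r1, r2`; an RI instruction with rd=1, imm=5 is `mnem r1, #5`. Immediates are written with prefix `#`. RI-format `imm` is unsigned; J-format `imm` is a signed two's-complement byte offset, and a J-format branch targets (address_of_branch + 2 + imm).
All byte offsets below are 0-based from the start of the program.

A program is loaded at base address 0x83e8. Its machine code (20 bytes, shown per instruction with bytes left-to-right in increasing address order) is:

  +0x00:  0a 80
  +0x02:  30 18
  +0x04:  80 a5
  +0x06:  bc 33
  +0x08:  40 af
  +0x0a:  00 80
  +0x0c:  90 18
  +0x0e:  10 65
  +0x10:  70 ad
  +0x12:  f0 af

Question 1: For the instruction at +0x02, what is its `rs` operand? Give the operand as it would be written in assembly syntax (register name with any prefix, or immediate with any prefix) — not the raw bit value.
r3

+0x02: 30 18 ⇒ word 0x1830 (little)
  opcode bits[15:12]=0x1: sll/RR
  rd@[11:8]=0x8 ⇒ r8
  rs@[7:4]=0x3 ⇒ r3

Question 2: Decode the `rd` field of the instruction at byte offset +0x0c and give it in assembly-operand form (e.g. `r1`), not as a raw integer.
r8

@+0c  little-endian(90 18) = 0x1890
  opcode bits[15:12]=0x1: sll/RR
  [11:8] rd=8 = r8
  [7:4] rs=9 = r9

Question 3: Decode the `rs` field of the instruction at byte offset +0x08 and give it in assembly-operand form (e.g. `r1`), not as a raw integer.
r4

+0x08: 40 af ⇒ word 0xaf40 (little)
  top 4b → 0xa → sw [RR]
  [11:8] rd=15 = r15
  [7:4] rs=4 = r4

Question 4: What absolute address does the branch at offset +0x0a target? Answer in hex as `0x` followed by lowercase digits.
0x83f4

+0x0a: 00 80 ⇒ word 0x8000 (little)
  op=0x8000>>12=0x8 ⇒ bl (J)
  imm@[11:0]=0x0 ⇒ #0
  target = base 0x83e8 + off 0x0a + 2 + imm 0 = 0x83f4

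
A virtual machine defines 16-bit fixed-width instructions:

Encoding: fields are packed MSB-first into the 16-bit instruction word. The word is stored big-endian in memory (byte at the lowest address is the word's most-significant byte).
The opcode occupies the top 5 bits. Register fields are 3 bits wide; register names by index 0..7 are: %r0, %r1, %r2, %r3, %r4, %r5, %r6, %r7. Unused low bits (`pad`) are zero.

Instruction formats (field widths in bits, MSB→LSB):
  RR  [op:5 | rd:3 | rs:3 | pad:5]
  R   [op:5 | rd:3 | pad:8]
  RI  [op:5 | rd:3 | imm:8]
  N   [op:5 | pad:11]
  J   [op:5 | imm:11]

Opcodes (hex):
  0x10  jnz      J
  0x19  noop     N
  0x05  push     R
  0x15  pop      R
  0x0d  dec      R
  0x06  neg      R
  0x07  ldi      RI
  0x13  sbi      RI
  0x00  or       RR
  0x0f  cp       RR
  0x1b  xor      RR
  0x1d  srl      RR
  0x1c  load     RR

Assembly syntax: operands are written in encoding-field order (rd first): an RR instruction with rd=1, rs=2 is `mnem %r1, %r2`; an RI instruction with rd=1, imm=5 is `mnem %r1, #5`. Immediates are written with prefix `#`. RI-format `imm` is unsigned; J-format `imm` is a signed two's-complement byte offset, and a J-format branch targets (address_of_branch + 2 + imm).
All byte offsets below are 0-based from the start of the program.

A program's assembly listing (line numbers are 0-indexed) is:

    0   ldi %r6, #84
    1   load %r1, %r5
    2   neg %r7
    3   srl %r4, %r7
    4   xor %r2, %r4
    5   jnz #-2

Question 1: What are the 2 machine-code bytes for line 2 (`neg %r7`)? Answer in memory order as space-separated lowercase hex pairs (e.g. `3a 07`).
2. neg fields op=0x6:5|rd=7:3|pad=0:8 → word 3700h → 37 00

37 00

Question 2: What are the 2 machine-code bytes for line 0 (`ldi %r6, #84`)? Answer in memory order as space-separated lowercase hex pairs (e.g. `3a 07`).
3e 54

line 0 (ldi): pack op=0x7:5|rd=6:3|imm=84:8 = 0x3e54; big→ 3e 54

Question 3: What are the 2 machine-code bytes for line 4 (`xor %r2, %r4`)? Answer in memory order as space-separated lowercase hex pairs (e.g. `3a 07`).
da 80

L4: xor op=0x1b:5|rd=2:3|rs=4:3|pad=0:5 ⇒ 0xda80 ⇒ big da 80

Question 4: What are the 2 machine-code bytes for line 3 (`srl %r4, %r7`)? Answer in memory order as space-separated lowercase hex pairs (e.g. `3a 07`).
ec e0

line 3 (srl): pack op=0x1d:5|rd=4:3|rs=7:3|pad=0:5 = 0xece0; big→ ec e0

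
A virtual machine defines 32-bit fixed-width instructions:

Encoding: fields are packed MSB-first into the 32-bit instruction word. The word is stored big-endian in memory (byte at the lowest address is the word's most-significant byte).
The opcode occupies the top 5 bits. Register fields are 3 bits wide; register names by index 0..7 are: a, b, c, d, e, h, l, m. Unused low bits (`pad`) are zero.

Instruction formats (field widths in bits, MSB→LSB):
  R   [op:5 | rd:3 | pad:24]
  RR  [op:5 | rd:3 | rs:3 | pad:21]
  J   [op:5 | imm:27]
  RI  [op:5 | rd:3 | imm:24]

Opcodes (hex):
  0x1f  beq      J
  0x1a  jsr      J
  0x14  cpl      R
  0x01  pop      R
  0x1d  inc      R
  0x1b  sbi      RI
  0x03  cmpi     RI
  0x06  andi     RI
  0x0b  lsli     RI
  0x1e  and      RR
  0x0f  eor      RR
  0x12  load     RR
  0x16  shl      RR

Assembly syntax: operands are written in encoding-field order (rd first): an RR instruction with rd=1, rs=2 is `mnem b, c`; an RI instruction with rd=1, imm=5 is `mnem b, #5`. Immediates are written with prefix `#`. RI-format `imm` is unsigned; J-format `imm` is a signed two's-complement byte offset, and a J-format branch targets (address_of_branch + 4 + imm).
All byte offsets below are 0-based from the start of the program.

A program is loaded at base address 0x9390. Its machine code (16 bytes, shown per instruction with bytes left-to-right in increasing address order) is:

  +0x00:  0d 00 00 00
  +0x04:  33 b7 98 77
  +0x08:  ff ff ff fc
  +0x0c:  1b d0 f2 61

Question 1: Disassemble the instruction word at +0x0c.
@+0c  big-endian(1b d0 f2 61) = 0x1bd0f261
  op=0x1bd0f261>>27=0x3 ⇒ cmpi (RI)
  rd@[26:24]=0x3 ⇒ d
  imm@[23:0]=0xd0f261 ⇒ #13693537

cmpi d, #13693537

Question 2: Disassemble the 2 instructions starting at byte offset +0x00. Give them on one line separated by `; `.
off 0x00: read 0d 00 00 00 as big → 0x0d000000
  op=0x0d000000>>27=0x1 ⇒ pop (R)
  rd@[26:24]=0x5 ⇒ h
off 0x04: read 33 b7 98 77 as big → 0x33b79877
  op=0x33b79877>>27=0x6 ⇒ andi (RI)
  rd@[26:24]=0x3 ⇒ d
  imm@[23:0]=0xb79877 ⇒ #12032119

pop h; andi d, #12032119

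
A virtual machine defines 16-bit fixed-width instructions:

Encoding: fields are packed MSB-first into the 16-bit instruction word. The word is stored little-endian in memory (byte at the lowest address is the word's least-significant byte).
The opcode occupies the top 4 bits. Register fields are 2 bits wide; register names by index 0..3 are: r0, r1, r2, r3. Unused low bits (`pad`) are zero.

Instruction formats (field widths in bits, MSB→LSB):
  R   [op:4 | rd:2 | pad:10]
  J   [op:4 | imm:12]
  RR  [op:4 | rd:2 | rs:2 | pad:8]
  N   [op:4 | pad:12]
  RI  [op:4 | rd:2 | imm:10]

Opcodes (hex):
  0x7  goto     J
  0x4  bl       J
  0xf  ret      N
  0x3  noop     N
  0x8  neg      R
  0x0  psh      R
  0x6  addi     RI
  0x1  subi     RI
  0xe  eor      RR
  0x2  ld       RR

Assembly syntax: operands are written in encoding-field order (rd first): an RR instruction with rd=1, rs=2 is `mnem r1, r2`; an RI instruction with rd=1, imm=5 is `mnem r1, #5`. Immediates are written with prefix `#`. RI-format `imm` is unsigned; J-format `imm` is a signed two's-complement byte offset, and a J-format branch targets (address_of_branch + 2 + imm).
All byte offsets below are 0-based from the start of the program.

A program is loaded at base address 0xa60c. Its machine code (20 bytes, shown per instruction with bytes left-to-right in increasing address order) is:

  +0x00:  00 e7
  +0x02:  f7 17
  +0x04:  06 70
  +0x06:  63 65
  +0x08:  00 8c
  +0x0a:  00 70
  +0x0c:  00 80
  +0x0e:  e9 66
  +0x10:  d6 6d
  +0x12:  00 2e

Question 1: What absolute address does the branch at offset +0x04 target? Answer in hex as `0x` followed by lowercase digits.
off 0x04: read 06 70 as little → 0x7006
  op=0x7006>>12=0x7 ⇒ goto (J)
  imm: (w>>0)&0xfff=0x6 → #6
  target = base 0xa60c + off 0x04 + 2 + imm 6 = 0xa618

0xa618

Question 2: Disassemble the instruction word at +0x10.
+0x10: d6 6d ⇒ word 0x6dd6 (little)
  top 4b → 0x6 → addi [RI]
  rd: (w>>10)&0x3=0x3 → r3
  imm: (w>>0)&0x3ff=0x1d6 → #470

addi r3, #470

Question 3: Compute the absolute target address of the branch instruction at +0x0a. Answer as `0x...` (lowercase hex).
@+0a  little-endian(00 70) = 0x7000
  opcode bits[15:12]=0x7: goto/J
  imm@[11:0]=0x0 ⇒ #0
  target = base 0xa60c + off 0x0a + 2 + imm 0 = 0xa618

0xa618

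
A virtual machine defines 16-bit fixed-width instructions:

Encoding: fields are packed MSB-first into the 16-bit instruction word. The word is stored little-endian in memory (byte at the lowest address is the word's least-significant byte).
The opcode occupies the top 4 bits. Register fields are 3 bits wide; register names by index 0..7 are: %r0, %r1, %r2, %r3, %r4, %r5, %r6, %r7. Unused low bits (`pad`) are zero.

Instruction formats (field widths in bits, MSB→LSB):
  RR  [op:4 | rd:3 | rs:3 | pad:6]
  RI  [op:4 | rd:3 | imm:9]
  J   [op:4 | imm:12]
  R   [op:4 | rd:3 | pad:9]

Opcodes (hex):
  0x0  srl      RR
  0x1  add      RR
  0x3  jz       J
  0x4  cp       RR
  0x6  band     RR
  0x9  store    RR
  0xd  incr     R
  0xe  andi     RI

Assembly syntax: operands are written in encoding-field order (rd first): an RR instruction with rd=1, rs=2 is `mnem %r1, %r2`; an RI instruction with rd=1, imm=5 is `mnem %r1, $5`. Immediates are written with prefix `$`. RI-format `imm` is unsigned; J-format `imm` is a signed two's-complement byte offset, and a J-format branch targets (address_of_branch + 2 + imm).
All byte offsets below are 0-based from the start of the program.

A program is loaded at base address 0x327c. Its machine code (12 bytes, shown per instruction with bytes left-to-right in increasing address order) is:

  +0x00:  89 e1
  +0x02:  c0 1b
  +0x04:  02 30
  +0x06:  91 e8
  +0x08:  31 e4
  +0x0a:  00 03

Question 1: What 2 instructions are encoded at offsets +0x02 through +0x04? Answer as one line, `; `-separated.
@+02  little-endian(c0 1b) = 0x1bc0
  opcode bits[15:12]=0x1: add/RR
  rd: (w>>9)&0x7=0x5 → %r5
  rs: (w>>6)&0x7=0x7 → %r7
@+04  little-endian(02 30) = 0x3002
  opcode bits[15:12]=0x3: jz/J
  imm: (w>>0)&0xfff=0x2 → $2

add %r5, %r7; jz $2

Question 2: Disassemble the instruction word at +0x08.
andi %r2, $49

@+08  little-endian(31 e4) = 0xe431
  opcode bits[15:12]=0xe: andi/RI
  [11:9] rd=2 = %r2
  [8:0] imm=49 = $49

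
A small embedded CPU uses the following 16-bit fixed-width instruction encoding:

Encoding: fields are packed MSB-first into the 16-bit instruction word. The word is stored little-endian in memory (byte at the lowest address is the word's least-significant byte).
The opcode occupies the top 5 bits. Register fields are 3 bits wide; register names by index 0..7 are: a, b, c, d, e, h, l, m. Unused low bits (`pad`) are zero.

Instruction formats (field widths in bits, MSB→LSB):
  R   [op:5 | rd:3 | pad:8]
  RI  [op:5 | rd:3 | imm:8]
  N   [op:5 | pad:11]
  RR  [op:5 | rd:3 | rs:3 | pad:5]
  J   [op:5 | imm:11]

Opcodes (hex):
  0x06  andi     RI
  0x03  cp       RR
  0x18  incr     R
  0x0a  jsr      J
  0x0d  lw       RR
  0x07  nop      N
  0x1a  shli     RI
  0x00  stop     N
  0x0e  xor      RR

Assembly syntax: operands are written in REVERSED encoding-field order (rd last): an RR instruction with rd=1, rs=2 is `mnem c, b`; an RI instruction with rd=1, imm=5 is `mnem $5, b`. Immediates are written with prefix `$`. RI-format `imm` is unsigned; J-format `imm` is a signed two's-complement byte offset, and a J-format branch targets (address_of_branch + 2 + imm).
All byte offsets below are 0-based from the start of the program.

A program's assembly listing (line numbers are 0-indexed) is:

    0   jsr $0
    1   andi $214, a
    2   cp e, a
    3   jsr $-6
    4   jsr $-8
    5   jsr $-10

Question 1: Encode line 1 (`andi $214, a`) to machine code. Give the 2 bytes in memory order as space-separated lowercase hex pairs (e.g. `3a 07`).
d6 30

L1: andi op=0x6:5|rd=0:3|imm=214:8 ⇒ 0x30d6 ⇒ little d6 30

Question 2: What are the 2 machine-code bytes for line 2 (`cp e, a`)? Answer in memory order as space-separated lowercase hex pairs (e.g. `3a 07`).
80 18

line 2 (cp): pack op=0x3:5|rd=0:3|rs=4:3|pad=0:5 = 0x1880; little→ 80 18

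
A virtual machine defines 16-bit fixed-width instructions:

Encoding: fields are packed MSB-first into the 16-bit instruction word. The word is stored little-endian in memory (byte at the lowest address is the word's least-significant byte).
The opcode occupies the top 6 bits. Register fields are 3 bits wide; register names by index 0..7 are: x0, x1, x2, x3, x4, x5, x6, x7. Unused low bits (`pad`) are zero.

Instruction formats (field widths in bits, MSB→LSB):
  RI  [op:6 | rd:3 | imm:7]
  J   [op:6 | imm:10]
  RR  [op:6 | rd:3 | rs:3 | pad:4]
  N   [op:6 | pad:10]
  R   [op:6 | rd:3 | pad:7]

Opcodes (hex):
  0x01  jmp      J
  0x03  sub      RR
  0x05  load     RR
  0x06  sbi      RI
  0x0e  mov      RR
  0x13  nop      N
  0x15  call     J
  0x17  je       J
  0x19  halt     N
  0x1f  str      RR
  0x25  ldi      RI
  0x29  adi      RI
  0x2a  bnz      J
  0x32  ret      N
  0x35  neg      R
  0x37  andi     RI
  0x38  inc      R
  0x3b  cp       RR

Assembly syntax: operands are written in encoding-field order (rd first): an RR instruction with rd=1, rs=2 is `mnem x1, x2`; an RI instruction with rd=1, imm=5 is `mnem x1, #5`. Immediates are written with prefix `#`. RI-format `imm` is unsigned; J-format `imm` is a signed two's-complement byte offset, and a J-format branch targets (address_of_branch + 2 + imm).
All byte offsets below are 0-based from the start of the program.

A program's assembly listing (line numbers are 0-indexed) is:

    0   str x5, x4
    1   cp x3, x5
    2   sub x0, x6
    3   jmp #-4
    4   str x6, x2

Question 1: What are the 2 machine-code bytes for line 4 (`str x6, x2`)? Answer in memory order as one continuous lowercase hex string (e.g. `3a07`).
L4: str op=0x1f:6|rd=6:3|rs=2:3|pad=0:4 ⇒ 0x7f20 ⇒ little 20 7f

207f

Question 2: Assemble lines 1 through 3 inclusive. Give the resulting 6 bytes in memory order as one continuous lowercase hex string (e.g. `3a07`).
1. cp fields op=0x3b:6|rd=3:3|rs=5:3|pad=0:4 → word edd0h → d0 ed
2. sub fields op=0x3:6|rd=0:3|rs=6:3|pad=0:4 → word 0c60h → 60 0c
3. jmp fields op=0x1:6|imm=-4:10 → word 07fch → fc 07

d0ed600cfc07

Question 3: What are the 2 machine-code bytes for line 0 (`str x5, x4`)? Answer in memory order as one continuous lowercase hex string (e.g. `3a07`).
c07e

0. str fields op=0x1f:6|rd=5:3|rs=4:3|pad=0:4 → word 7ec0h → c0 7e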